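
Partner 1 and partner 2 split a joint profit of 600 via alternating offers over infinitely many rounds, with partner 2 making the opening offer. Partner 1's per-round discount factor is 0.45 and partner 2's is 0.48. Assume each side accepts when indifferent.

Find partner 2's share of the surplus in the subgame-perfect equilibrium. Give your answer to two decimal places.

420.92

Let x be partner 2's share when partner 2 proposes and y be partner 1's share when partner 1 proposes.
Partner 1 accepts iff offered ≥ 0.45·y, so x = 600 − 0.45y. Symmetrically y = 600 − 0.48x.
Substituting: x = 600 − 0.45(600 − 0.48x), giving x(1 − 0.48·0.45) = 600(1 − 0.45).
So x = 600 × 0.55 / 0.784 ≈ 420.9184, and partner 1 receives 600 − x ≈ 179.0816.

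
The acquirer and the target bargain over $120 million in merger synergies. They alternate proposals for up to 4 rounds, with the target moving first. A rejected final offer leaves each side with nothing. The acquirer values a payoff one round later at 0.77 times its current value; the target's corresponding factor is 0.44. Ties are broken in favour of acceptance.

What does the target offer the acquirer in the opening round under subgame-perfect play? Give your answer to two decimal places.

83.05

Round 4 (the acquirer proposes): rejection yields 0 for the target; the acquirer offers 0 and keeps 120.
Round 3 (the target proposes): the acquirer can get 120 next round, worth 0.77 × 120 = 92.4 now; the target offers that and keeps 27.6.
Round 2 (the acquirer proposes): the target can get 27.6 next round, worth 0.44 × 27.6 = 12.144 now. The acquirer offers 12.144 and keeps 120 − 12.144 = 107.856.
Round 1 (the target proposes): the acquirer can get 107.856 next round, worth 0.77 × 107.856 = 83.04912 now, so the target offers 83.04912, keeping 36.95088.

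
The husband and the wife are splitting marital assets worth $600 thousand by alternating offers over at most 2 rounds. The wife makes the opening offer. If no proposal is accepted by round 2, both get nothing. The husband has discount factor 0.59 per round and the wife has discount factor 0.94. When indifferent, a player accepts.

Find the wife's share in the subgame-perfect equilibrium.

246

Solve by backward induction from round 2.
Round 2 (the husband proposes): the wife will accept anything ≥ 0, so the husband offers 0 and keeps 600.
Round 1 (the wife proposes): the husband can get 600 next round, worth 0.59 × 600 = 354 now; the wife offers that and keeps 246.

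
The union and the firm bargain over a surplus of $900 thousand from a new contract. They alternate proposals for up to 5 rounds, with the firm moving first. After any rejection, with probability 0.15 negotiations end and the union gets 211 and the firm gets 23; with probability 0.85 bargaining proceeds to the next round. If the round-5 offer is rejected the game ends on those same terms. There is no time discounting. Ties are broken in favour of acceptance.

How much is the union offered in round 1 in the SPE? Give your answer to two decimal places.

Round 5 (the firm proposes): the union gets 211 if talks fail, so the firm offers 211 and keeps 689.
Round 4 (the union proposes): rejecting gives the firm an expected 0.85 × 689 + 0.15 × 23 = 589.1, so the union offers 589.1, keeping 310.9.
Round 3 (the firm proposes): rejecting gives the union an expected 0.85 × 310.9 + 0.15 × 211 = 295.915. The firm offers 295.915 and keeps 900 − 295.915 = 604.085.
Round 2 (the union proposes): rejecting gives the firm an expected 0.85 × 604.085 + 0.15 × 23 = 516.92225, so the union offers 516.92225, keeping 383.07775.
Round 1 (the firm proposes): rejecting gives the union an expected 0.85 × 383.07775 + 0.15 × 211 = 357.2660875. The firm offers 357.2660875 and keeps 900 − 357.2660875 = 542.7339125.

357.27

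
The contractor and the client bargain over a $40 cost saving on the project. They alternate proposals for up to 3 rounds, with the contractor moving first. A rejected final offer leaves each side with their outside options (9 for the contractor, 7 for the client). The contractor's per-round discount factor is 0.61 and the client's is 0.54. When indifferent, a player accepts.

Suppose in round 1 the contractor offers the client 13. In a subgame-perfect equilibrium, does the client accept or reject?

Accept

Round 3 (the contractor proposes): the client gets 7 if talks fail, so the contractor offers 7 and keeps 33.
Round 2 (the client proposes): the contractor can get 33 next round, worth 0.61 × 33 = 20.13 now. The client offers 20.13 and keeps 40 − 20.13 = 19.87.
So by rejecting in round 1, the client gets 19.87 next round, worth 0.54 × 19.87 = 10.7298 now.
Offer 13 ≥ 10.7298, so the client accepts.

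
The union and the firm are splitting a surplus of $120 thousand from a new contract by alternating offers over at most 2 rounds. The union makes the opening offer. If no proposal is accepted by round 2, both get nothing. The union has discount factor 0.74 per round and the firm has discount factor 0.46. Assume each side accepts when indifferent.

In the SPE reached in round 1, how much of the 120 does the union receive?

Round 2 (the firm proposes): rejection yields 0 for the union; the firm offers 0 and keeps 120.
Round 1 (the union proposes): the firm can get 120 next round, worth 0.46 × 120 = 55.2 now; the union offers that and keeps 64.8.

64.8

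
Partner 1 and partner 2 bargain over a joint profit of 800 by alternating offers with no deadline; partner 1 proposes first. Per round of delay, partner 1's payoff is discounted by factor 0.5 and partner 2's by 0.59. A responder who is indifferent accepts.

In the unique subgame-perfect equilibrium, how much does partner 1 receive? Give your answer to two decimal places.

In a stationary SPE each proposer offers the other exactly their discounted continuation value.
If partner 1 keeps x when proposing and partner 2 keeps y when proposing, then x = 800 − 0.59y and y = 800 − 0.5x.
Solving: x = 800(1 − 0.59) / (1 − 0.5·0.59) = 328 / 0.705 ≈ 465.2482.
Partner 2 gets 800 − 465.2482 ≈ 334.7518.

465.25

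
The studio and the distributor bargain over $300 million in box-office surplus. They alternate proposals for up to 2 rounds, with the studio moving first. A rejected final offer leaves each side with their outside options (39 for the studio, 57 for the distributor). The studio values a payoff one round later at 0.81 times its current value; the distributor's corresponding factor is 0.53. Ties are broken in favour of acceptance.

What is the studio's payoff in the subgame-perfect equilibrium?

161.67

Round 2 (the distributor proposes): the studio gets 39 if talks fail, so the distributor offers 39 and keeps 261.
Round 1 (the studio proposes): the distributor can get 261 next round, worth 0.53 × 261 = 138.33 now; the studio offers that and keeps 161.67.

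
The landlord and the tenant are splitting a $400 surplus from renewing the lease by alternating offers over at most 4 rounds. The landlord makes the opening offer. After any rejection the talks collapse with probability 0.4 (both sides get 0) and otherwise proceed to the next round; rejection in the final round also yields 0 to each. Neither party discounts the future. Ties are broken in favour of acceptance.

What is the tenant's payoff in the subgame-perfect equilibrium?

182.4

Round 4 (the tenant proposes): the landlord will accept anything ≥ 0, so the tenant offers 0 and keeps 400.
Round 3 (the landlord proposes): rejecting gives the tenant an expected 0.6 × 400 = 240; the landlord offers that and keeps 160.
Round 2 (the tenant proposes): rejecting gives the landlord an expected 0.6 × 160 = 96, so the tenant offers 96, keeping 304.
Round 1 (the landlord proposes): rejecting gives the tenant an expected 0.6 × 304 = 182.4, so the landlord offers 182.4, keeping 217.6.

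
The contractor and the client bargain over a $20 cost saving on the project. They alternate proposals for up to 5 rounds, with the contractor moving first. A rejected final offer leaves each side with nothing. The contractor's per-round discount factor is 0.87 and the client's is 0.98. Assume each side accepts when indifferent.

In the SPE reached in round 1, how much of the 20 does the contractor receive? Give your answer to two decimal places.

Work backward from the last round.
Round 5 (the contractor proposes): the client will accept anything ≥ 0, so the contractor offers 0 and keeps 20.
Round 4 (the client proposes): the contractor can get 20 next round, worth 0.87 × 20 = 17.4 now; the client offers that and keeps 2.6.
Round 3 (the contractor proposes): the client can get 2.6 next round, worth 0.98 × 2.6 = 2.548 now. The contractor offers 2.548 and keeps 20 − 2.548 = 17.452.
Round 2 (the client proposes): the contractor can get 17.452 next round, worth 0.87 × 17.452 = 15.18324 now; the client offers that and keeps 4.81676.
Round 1 (the contractor proposes): the client can get 4.81676 next round, worth 0.98 × 4.81676 = 4.7204248 now; the contractor offers that and keeps 15.2795752.

15.28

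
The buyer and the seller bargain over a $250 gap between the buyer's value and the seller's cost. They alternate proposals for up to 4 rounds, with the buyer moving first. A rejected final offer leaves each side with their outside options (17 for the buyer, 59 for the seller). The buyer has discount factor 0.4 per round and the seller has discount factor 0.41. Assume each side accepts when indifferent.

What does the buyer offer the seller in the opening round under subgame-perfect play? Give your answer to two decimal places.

Round 4 (the seller proposes): the buyer gets 17 if talks fail, so the seller offers 17 and keeps 233.
Round 3 (the buyer proposes): the seller can get 233 next round, worth 0.41 × 233 = 95.53 now. The buyer offers 95.53 and keeps 250 − 95.53 = 154.47.
Round 2 (the seller proposes): the buyer can get 154.47 next round, worth 0.4 × 154.47 = 61.788 now. The seller offers 61.788 and keeps 250 − 61.788 = 188.212.
Round 1 (the buyer proposes): the seller can get 188.212 next round, worth 0.41 × 188.212 = 77.16692 now; the buyer offers that and keeps 172.83308.

77.17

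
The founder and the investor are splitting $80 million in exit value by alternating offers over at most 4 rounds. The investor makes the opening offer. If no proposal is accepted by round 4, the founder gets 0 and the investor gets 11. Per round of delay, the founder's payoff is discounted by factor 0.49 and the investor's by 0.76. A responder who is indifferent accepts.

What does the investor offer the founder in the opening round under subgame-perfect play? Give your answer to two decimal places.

Round 4 (the founder proposes): the investor gets 11 if talks fail, so the founder offers 11 and keeps 69.
Round 3 (the investor proposes): the founder can get 69 next round, worth 0.49 × 69 = 33.81 now, so the investor offers 33.81, keeping 46.19.
Round 2 (the founder proposes): the investor can get 46.19 next round, worth 0.76 × 46.19 = 35.1044 now, so the founder offers 35.1044, keeping 44.8956.
Round 1 (the investor proposes): the founder can get 44.8956 next round, worth 0.49 × 44.8956 = 21.998844 now, so the investor offers 21.998844, keeping 58.001156.

22.00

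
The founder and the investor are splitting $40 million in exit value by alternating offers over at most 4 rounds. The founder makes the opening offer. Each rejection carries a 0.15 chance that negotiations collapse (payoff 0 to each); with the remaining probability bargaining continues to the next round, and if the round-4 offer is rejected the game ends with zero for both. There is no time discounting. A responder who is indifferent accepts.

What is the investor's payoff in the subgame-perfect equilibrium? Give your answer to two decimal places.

Round 4 (the investor proposes): rejection yields 0 for the founder; the investor offers 0 and keeps 40.
Round 3 (the founder proposes): rejecting gives the investor an expected 0.85 × 40 = 34, so the founder offers 34, keeping 6.
Round 2 (the investor proposes): rejecting gives the founder an expected 0.85 × 6 = 5.1, so the investor offers 5.1, keeping 34.9.
Round 1 (the founder proposes): rejecting gives the investor an expected 0.85 × 34.9 = 29.665. The founder offers 29.665 and keeps 40 − 29.665 = 10.335.

29.67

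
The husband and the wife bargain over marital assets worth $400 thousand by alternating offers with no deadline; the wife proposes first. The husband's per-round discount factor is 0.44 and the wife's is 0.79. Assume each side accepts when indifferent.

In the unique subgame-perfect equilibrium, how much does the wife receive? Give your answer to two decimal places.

343.35

When the wife proposes, the husband accepts any offer worth at least 0.44 times what the husband would get by proposing next round; and vice versa.
This gives x = 400 − 0.44y and y = 400 − 0.79x, where x and y are each side's share when it proposes.
Hence (1 − 0.44·0.79)x = 400(1 − 0.44), i.e. 0.6524·x = 224.
x ≈ 343.3476; the husband's share is 400 − x ≈ 56.6524.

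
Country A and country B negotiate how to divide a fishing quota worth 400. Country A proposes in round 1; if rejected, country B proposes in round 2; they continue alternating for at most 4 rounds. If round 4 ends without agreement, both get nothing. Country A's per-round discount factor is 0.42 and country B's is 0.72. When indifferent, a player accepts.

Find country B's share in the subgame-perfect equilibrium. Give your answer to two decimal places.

Work backward from the last round.
Round 4 (country B proposes): rejection yields 0 for country A; country B offers 0 and keeps 400.
Round 3 (country A proposes): country B can get 400 next round, worth 0.72 × 400 = 288 now. Country A offers 288 and keeps 400 − 288 = 112.
Round 2 (country B proposes): country A can get 112 next round, worth 0.42 × 112 = 47.04 now. Country B offers 47.04 and keeps 400 − 47.04 = 352.96.
Round 1 (country A proposes): country B can get 352.96 next round, worth 0.72 × 352.96 = 254.1312 now. Country A offers 254.1312 and keeps 400 − 254.1312 = 145.8688.

254.13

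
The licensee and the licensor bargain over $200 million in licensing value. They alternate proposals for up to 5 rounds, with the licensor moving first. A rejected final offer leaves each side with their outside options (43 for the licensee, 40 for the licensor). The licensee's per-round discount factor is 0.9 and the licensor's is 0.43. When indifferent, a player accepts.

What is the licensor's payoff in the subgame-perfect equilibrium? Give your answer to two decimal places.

51.25

Round 5 (the licensor proposes): the licensee gets 43 if talks fail, so the licensor offers 43 and keeps 157.
Round 4 (the licensee proposes): the licensor can get 157 next round, worth 0.43 × 157 = 67.51 now; the licensee offers that and keeps 132.49.
Round 3 (the licensor proposes): the licensee can get 132.49 next round, worth 0.9 × 132.49 = 119.241 now. The licensor offers 119.241 and keeps 200 − 119.241 = 80.759.
Round 2 (the licensee proposes): the licensor can get 80.759 next round, worth 0.43 × 80.759 = 34.72637 now; the licensee offers that and keeps 165.27363.
Round 1 (the licensor proposes): the licensee can get 165.27363 next round, worth 0.9 × 165.27363 = 148.746267 now. The licensor offers 148.746267 and keeps 200 − 148.746267 = 51.253733.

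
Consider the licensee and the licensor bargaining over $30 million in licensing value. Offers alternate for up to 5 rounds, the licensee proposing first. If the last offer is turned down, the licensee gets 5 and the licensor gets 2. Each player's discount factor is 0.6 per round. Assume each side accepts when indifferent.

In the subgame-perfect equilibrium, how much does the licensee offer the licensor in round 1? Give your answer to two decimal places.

Round 5 (the licensee proposes): the licensor gets 2 if talks fail, so the licensee offers 2 and keeps 28.
Round 4 (the licensor proposes): the licensee can get 28 next round, worth 0.6 × 28 = 16.8 now, so the licensor offers 16.8, keeping 13.2.
Round 3 (the licensee proposes): the licensor can get 13.2 next round, worth 0.6 × 13.2 = 7.92 now; the licensee offers that and keeps 22.08.
Round 2 (the licensor proposes): the licensee can get 22.08 next round, worth 0.6 × 22.08 = 13.248 now. The licensor offers 13.248 and keeps 30 − 13.248 = 16.752.
Round 1 (the licensee proposes): the licensor can get 16.752 next round, worth 0.6 × 16.752 = 10.0512 now. The licensee offers 10.0512 and keeps 30 − 10.0512 = 19.9488.

10.05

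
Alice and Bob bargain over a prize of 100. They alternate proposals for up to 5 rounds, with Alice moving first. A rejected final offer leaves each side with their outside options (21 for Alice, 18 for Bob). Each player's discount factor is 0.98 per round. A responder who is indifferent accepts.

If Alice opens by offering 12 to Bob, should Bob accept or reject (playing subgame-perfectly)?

Reject

Round 5 (Alice proposes): Bob gets 18 if talks fail, so Alice offers 18 and keeps 82.
Round 4 (Bob proposes): Alice can get 82 next round, worth 0.98 × 82 = 80.36 now. Bob offers 80.36 and keeps 100 − 80.36 = 19.64.
Round 3 (Alice proposes): Bob can get 19.64 next round, worth 0.98 × 19.64 = 19.2472 now. Alice offers 19.2472 and keeps 100 − 19.2472 = 80.7528.
Round 2 (Bob proposes): Alice can get 80.7528 next round, worth 0.98 × 80.7528 = 79.137744 now, so Bob offers 79.137744, keeping 20.862256.
So by rejecting in round 1, Bob gets 20.862256 next round, worth 0.98 × 20.862256 = 20.44501088 now.
Offer 12 < 20.44501088, so Bob rejects.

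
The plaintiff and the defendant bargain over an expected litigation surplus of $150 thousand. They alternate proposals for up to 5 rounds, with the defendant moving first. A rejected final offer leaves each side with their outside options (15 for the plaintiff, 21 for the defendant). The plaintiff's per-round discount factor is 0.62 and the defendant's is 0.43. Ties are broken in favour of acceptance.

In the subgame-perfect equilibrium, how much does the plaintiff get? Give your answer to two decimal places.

Round 5 (the defendant proposes): the plaintiff gets 15 if talks fail, so the defendant offers 15 and keeps 135.
Round 4 (the plaintiff proposes): the defendant can get 135 next round, worth 0.43 × 135 = 58.05 now, so the plaintiff offers 58.05, keeping 91.95.
Round 3 (the defendant proposes): the plaintiff can get 91.95 next round, worth 0.62 × 91.95 = 57.009 now. The defendant offers 57.009 and keeps 150 − 57.009 = 92.991.
Round 2 (the plaintiff proposes): the defendant can get 92.991 next round, worth 0.43 × 92.991 = 39.98613 now. The plaintiff offers 39.98613 and keeps 150 − 39.98613 = 110.01387.
Round 1 (the defendant proposes): the plaintiff can get 110.01387 next round, worth 0.62 × 110.01387 = 68.2085994 now; the defendant offers that and keeps 81.7914006.

68.21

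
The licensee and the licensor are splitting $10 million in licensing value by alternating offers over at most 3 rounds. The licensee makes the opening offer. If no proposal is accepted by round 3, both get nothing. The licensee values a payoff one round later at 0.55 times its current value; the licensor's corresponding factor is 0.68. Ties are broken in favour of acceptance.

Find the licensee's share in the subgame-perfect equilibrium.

6.94

Round 3 (the licensee proposes): the licensor will accept anything ≥ 0, so the licensee offers 0 and keeps 10.
Round 2 (the licensor proposes): the licensee can get 10 next round, worth 0.55 × 10 = 5.5 now. The licensor offers 5.5 and keeps 10 − 5.5 = 4.5.
Round 1 (the licensee proposes): the licensor can get 4.5 next round, worth 0.68 × 4.5 = 3.06 now; the licensee offers that and keeps 6.94.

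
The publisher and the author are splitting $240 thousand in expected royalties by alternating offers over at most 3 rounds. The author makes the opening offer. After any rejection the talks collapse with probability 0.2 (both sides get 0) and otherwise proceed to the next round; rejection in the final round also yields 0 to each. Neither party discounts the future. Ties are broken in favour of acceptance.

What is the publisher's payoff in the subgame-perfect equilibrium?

By backward induction:
Round 3 (the author proposes): the publisher will accept anything ≥ 0, so the author offers 0 and keeps 240.
Round 2 (the publisher proposes): rejecting gives the author an expected 0.8 × 240 = 192, so the publisher offers 192, keeping 48.
Round 1 (the author proposes): rejecting gives the publisher an expected 0.8 × 48 = 38.4, so the author offers 38.4, keeping 201.6.

38.4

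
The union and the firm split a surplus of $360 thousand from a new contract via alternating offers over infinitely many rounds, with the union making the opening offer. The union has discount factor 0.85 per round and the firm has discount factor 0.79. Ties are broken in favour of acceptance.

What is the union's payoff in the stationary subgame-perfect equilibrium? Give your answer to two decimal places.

230.14

Let x be the union's share when the union proposes and y be the firm's share when the firm proposes.
The firm accepts iff offered ≥ 0.79·y, so x = 360 − 0.79y. Symmetrically y = 360 − 0.85x.
Substituting: x = 360 − 0.79(360 − 0.85x), giving x(1 − 0.85·0.79) = 360(1 − 0.79).
So x = 360 × 0.21 / 0.3285 ≈ 230.1370, and the firm receives 360 − x ≈ 129.8630.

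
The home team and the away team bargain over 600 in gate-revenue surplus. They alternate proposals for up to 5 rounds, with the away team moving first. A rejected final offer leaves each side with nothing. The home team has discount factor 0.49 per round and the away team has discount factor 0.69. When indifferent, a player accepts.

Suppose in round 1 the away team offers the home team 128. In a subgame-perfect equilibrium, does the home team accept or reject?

Accept

Round 5 (the away team proposes): rejection yields 0 for the home team; the away team offers 0 and keeps 600.
Round 4 (the home team proposes): the away team can get 600 next round, worth 0.69 × 600 = 414 now. The home team offers 414 and keeps 600 − 414 = 186.
Round 3 (the away team proposes): the home team can get 186 next round, worth 0.49 × 186 = 91.14 now. The away team offers 91.14 and keeps 600 − 91.14 = 508.86.
Round 2 (the home team proposes): the away team can get 508.86 next round, worth 0.69 × 508.86 = 351.1134 now; the home team offers that and keeps 248.8866.
So by rejecting in round 1, the home team gets 248.8866 next round, worth 0.49 × 248.8866 = 121.954434 now.
Offer 128 ≥ 121.954434, so the home team accepts.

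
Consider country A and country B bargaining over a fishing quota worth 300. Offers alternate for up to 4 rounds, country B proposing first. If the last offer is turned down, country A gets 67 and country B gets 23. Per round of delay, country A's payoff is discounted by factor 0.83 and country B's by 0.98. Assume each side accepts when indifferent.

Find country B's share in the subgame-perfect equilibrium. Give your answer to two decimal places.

Round 4 (country A proposes): country B gets 23 if talks fail, so country A offers 23 and keeps 277.
Round 3 (country B proposes): country A can get 277 next round, worth 0.83 × 277 = 229.91 now. Country B offers 229.91 and keeps 300 − 229.91 = 70.09.
Round 2 (country A proposes): country B can get 70.09 next round, worth 0.98 × 70.09 = 68.6882 now, so country A offers 68.6882, keeping 231.3118.
Round 1 (country B proposes): country A can get 231.3118 next round, worth 0.83 × 231.3118 = 191.988794 now, so country B offers 191.988794, keeping 108.011206.

108.01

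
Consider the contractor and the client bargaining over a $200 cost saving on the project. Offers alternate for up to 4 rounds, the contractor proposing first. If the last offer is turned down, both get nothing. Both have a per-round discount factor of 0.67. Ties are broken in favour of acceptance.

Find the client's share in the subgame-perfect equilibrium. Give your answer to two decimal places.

Round 4 (the client proposes): the contractor will accept anything ≥ 0, so the client offers 0 and keeps 200.
Round 3 (the contractor proposes): the client can get 200 next round, worth 0.67 × 200 = 134 now. The contractor offers 134 and keeps 200 − 134 = 66.
Round 2 (the client proposes): the contractor can get 66 next round, worth 0.67 × 66 = 44.22 now; the client offers that and keeps 155.78.
Round 1 (the contractor proposes): the client can get 155.78 next round, worth 0.67 × 155.78 = 104.3726 now; the contractor offers that and keeps 95.6274.

104.37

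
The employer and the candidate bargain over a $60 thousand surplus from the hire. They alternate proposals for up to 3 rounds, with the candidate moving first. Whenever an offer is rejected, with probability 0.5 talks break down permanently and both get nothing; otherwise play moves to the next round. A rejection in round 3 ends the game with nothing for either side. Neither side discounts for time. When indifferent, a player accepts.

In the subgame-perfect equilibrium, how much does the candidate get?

By backward induction:
Round 3 (the candidate proposes): the employer will accept anything ≥ 0, so the candidate offers 0 and keeps 60.
Round 2 (the employer proposes): rejecting gives the candidate an expected 0.5 × 60 = 30; the employer offers that and keeps 30.
Round 1 (the candidate proposes): rejecting gives the employer an expected 0.5 × 30 = 15. The candidate offers 15 and keeps 60 − 15 = 45.

45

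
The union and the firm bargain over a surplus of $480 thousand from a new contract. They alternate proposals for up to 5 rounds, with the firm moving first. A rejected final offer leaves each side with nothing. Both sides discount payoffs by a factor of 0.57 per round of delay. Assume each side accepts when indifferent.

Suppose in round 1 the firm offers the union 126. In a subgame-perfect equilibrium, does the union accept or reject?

Reject

Round 5 (the firm proposes): the union will accept anything ≥ 0, so the firm offers 0 and keeps 480.
Round 4 (the union proposes): the firm can get 480 next round, worth 0.57 × 480 = 273.6 now, so the union offers 273.6, keeping 206.4.
Round 3 (the firm proposes): the union can get 206.4 next round, worth 0.57 × 206.4 = 117.648 now. The firm offers 117.648 and keeps 480 − 117.648 = 362.352.
Round 2 (the union proposes): the firm can get 362.352 next round, worth 0.57 × 362.352 = 206.54064 now; the union offers that and keeps 273.45936.
So by rejecting in round 1, the union gets 273.45936 next round, worth 0.57 × 273.45936 = 155.8718352 now.
Offer 126 < 155.8718352, so the union rejects.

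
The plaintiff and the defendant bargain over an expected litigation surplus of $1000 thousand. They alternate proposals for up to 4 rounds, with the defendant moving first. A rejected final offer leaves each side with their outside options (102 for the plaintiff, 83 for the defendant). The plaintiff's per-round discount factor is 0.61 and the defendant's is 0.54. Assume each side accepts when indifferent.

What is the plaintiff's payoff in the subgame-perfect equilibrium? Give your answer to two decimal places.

464.86

By backward induction:
Round 4 (the plaintiff proposes): the defendant gets 83 if talks fail, so the plaintiff offers 83 and keeps 917.
Round 3 (the defendant proposes): the plaintiff can get 917 next round, worth 0.61 × 917 = 559.37 now, so the defendant offers 559.37, keeping 440.63.
Round 2 (the plaintiff proposes): the defendant can get 440.63 next round, worth 0.54 × 440.63 = 237.9402 now. The plaintiff offers 237.9402 and keeps 1000 − 237.9402 = 762.0598.
Round 1 (the defendant proposes): the plaintiff can get 762.0598 next round, worth 0.61 × 762.0598 = 464.856478 now. The defendant offers 464.856478 and keeps 1000 − 464.856478 = 535.143522.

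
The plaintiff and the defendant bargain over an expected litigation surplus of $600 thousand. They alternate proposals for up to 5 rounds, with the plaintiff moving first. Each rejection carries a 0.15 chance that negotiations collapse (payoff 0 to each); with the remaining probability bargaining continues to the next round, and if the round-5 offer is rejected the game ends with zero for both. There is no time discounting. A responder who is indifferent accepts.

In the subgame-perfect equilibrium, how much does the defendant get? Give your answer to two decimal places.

Round 5 (the plaintiff proposes): rejection yields 0 for the defendant; the plaintiff offers 0 and keeps 600.
Round 4 (the defendant proposes): rejecting gives the plaintiff an expected 0.85 × 600 = 510, so the defendant offers 510, keeping 90.
Round 3 (the plaintiff proposes): rejecting gives the defendant an expected 0.85 × 90 = 76.5, so the plaintiff offers 76.5, keeping 523.5.
Round 2 (the defendant proposes): rejecting gives the plaintiff an expected 0.85 × 523.5 = 444.975; the defendant offers that and keeps 155.025.
Round 1 (the plaintiff proposes): rejecting gives the defendant an expected 0.85 × 155.025 = 131.77125, so the plaintiff offers 131.77125, keeping 468.22875.

131.77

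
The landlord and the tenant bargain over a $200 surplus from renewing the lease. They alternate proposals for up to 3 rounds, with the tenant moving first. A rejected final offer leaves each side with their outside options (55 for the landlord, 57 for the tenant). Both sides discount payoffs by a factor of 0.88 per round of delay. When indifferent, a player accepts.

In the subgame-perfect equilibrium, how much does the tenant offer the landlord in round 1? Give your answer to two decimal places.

63.71

Round 3 (the tenant proposes): the landlord gets 55 if talks fail, so the tenant offers 55 and keeps 145.
Round 2 (the landlord proposes): the tenant can get 145 next round, worth 0.88 × 145 = 127.6 now, so the landlord offers 127.6, keeping 72.4.
Round 1 (the tenant proposes): the landlord can get 72.4 next round, worth 0.88 × 72.4 = 63.712 now; the tenant offers that and keeps 136.288.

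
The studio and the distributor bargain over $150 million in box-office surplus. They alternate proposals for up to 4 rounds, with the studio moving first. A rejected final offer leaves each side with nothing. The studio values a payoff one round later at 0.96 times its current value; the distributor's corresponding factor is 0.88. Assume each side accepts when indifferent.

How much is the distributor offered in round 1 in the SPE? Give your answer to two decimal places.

116.79

Round 4 (the distributor proposes): rejection yields 0 for the studio; the distributor offers 0 and keeps 150.
Round 3 (the studio proposes): the distributor can get 150 next round, worth 0.88 × 150 = 132 now, so the studio offers 132, keeping 18.
Round 2 (the distributor proposes): the studio can get 18 next round, worth 0.96 × 18 = 17.28 now, so the distributor offers 17.28, keeping 132.72.
Round 1 (the studio proposes): the distributor can get 132.72 next round, worth 0.88 × 132.72 = 116.7936 now; the studio offers that and keeps 33.2064.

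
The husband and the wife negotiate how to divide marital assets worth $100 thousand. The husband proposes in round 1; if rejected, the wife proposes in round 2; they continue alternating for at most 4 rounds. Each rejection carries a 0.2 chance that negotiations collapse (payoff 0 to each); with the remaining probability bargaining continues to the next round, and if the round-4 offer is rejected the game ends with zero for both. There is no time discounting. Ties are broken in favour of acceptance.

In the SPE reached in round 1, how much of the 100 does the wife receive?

Round 4 (the wife proposes): rejection yields 0 for the husband; the wife offers 0 and keeps 100.
Round 3 (the husband proposes): rejecting gives the wife an expected 0.8 × 100 = 80. The husband offers 80 and keeps 100 − 80 = 20.
Round 2 (the wife proposes): rejecting gives the husband an expected 0.8 × 20 = 16. The wife offers 16 and keeps 100 − 16 = 84.
Round 1 (the husband proposes): rejecting gives the wife an expected 0.8 × 84 = 67.2. The husband offers 67.2 and keeps 100 − 67.2 = 32.8.

67.2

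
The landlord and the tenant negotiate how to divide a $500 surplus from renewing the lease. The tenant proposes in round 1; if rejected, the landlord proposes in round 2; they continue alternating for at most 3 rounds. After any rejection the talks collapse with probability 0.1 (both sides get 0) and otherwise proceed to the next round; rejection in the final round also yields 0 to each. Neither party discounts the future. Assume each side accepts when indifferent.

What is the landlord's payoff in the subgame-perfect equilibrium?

Round 3 (the tenant proposes): rejection yields 0 for the landlord; the tenant offers 0 and keeps 500.
Round 2 (the landlord proposes): rejecting gives the tenant an expected 0.9 × 500 = 450. The landlord offers 450 and keeps 500 − 450 = 50.
Round 1 (the tenant proposes): rejecting gives the landlord an expected 0.9 × 50 = 45, so the tenant offers 45, keeping 455.

45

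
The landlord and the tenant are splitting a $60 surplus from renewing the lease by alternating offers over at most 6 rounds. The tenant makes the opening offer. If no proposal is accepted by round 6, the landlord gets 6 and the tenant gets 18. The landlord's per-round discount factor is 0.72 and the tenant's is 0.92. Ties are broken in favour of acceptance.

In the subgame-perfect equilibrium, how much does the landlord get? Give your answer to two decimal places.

Round 6 (the landlord proposes): the tenant gets 18 if talks fail, so the landlord offers 18 and keeps 42.
Round 5 (the tenant proposes): the landlord can get 42 next round, worth 0.72 × 42 = 30.24 now; the tenant offers that and keeps 29.76.
Round 4 (the landlord proposes): the tenant can get 29.76 next round, worth 0.92 × 29.76 = 27.3792 now. The landlord offers 27.3792 and keeps 60 − 27.3792 = 32.6208.
Round 3 (the tenant proposes): the landlord can get 32.6208 next round, worth 0.72 × 32.6208 = 23.486976 now, so the tenant offers 23.486976, keeping 36.513024.
Round 2 (the landlord proposes): the tenant can get 36.513024 next round, worth 0.92 × 36.513024 = 33.59198208 now, so the landlord offers 33.59198208, keeping 26.40801792.
Round 1 (the tenant proposes): the landlord can get 26.40801792 next round, worth 0.72 × 26.40801792 = 19.0137729024 now; the tenant offers that and keeps 40.9862270976.

19.01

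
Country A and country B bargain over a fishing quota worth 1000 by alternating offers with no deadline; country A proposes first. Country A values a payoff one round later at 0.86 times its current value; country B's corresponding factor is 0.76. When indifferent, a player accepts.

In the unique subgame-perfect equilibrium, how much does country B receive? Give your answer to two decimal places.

307.16

Let x be country A's share when country A proposes and y be country B's share when country B proposes.
Country B accepts iff offered ≥ 0.76·y, so x = 1000 − 0.76y. Symmetrically y = 1000 − 0.86x.
Substituting: x = 1000 − 0.76(1000 − 0.86x), giving x(1 − 0.86·0.76) = 1000(1 − 0.76).
So x = 1000 × 0.24 / 0.3464 ≈ 692.8406, and country B receives 1000 − x ≈ 307.1594.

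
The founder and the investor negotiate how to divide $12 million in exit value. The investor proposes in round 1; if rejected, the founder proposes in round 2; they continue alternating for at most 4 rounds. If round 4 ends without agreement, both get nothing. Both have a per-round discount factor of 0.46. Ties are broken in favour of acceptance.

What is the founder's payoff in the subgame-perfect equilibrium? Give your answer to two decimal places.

4.15

Round 4 (the founder proposes): rejection yields 0 for the investor; the founder offers 0 and keeps 12.
Round 3 (the investor proposes): the founder can get 12 next round, worth 0.46 × 12 = 5.52 now; the investor offers that and keeps 6.48.
Round 2 (the founder proposes): the investor can get 6.48 next round, worth 0.46 × 6.48 = 2.9808 now; the founder offers that and keeps 9.0192.
Round 1 (the investor proposes): the founder can get 9.0192 next round, worth 0.46 × 9.0192 = 4.148832 now. The investor offers 4.148832 and keeps 12 − 4.148832 = 7.851168.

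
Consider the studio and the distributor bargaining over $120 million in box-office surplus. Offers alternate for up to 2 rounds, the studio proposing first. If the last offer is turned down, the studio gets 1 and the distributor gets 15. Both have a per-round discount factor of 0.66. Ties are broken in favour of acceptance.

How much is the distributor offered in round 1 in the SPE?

Round 2 (the distributor proposes): the studio gets 1 if talks fail, so the distributor offers 1 and keeps 119.
Round 1 (the studio proposes): the distributor can get 119 next round, worth 0.66 × 119 = 78.54 now; the studio offers that and keeps 41.46.

78.54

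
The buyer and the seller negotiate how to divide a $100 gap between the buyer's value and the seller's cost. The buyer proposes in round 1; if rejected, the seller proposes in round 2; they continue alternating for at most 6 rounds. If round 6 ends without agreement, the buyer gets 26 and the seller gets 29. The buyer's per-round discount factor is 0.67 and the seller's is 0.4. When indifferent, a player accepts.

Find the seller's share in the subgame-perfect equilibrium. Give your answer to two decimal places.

18.86

Work backward from the last round.
Round 6 (the seller proposes): the buyer gets 26 if talks fail, so the seller offers 26 and keeps 74.
Round 5 (the buyer proposes): the seller can get 74 next round, worth 0.4 × 74 = 29.6 now; the buyer offers that and keeps 70.4.
Round 4 (the seller proposes): the buyer can get 70.4 next round, worth 0.67 × 70.4 = 47.168 now. The seller offers 47.168 and keeps 100 − 47.168 = 52.832.
Round 3 (the buyer proposes): the seller can get 52.832 next round, worth 0.4 × 52.832 = 21.1328 now, so the buyer offers 21.1328, keeping 78.8672.
Round 2 (the seller proposes): the buyer can get 78.8672 next round, worth 0.67 × 78.8672 = 52.841024 now, so the seller offers 52.841024, keeping 47.158976.
Round 1 (the buyer proposes): the seller can get 47.158976 next round, worth 0.4 × 47.158976 = 18.8635904 now, so the buyer offers 18.8635904, keeping 81.1364096.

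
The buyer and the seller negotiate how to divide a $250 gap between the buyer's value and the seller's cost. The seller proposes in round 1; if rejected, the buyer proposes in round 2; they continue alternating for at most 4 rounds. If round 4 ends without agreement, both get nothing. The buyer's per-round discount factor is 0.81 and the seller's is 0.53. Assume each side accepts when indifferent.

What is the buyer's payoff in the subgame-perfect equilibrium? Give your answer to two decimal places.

182.11

Round 4 (the buyer proposes): rejection yields 0 for the seller; the buyer offers 0 and keeps 250.
Round 3 (the seller proposes): the buyer can get 250 next round, worth 0.81 × 250 = 202.5 now; the seller offers that and keeps 47.5.
Round 2 (the buyer proposes): the seller can get 47.5 next round, worth 0.53 × 47.5 = 25.175 now, so the buyer offers 25.175, keeping 224.825.
Round 1 (the seller proposes): the buyer can get 224.825 next round, worth 0.81 × 224.825 = 182.10825 now. The seller offers 182.10825 and keeps 250 − 182.10825 = 67.89175.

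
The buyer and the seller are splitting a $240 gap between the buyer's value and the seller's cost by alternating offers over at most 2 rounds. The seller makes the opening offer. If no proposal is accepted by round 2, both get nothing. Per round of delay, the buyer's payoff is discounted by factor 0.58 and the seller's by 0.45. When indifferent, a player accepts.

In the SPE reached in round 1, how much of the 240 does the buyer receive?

139.2

By backward induction:
Round 2 (the buyer proposes): the seller will accept anything ≥ 0, so the buyer offers 0 and keeps 240.
Round 1 (the seller proposes): the buyer can get 240 next round, worth 0.58 × 240 = 139.2 now; the seller offers that and keeps 100.8.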